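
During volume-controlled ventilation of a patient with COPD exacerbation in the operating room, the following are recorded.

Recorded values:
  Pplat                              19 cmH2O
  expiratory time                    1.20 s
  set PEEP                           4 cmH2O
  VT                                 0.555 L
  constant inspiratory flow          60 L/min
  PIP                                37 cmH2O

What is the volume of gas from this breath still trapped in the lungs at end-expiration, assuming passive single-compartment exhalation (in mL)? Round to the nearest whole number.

92

Flow: 60 L/min ÷ 60 = 1 L/s.
R = (PIP − Pplat)/V̇ = (37 − 19) / 1 = 18.0/1 = 18.0 cmH2O·s/L.
C = Vt/(Pplat − PEEP) = 555.0 / (19 − 4) = 555.0/15.0 = 37.0 mL/cmH2O.
τ = R × C = 18.0 × 0.037 L/cmH2O = 0.666 s.
Fraction remaining = e^(−Te/τ) = e^(−1.20/0.666) = 0.165.
Trapped volume = 555.0 × 0.165 = 91.575 mL.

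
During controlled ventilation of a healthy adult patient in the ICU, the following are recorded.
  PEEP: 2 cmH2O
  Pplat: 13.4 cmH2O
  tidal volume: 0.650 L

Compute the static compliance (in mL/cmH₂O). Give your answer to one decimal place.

Cstat = Vt / (Pplat − PEEP) = 650 / (13.4 − 2) = 650 / 11.4 = 57.018 mL/cmH2O.

57.0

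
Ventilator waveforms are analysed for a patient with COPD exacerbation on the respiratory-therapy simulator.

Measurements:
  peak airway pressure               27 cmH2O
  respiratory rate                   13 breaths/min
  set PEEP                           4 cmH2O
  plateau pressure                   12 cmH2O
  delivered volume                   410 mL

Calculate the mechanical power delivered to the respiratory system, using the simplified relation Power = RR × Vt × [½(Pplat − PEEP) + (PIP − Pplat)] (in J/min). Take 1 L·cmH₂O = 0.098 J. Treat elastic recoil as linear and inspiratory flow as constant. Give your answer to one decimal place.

9.9

Per-breath work = Vt × [½(Pplat−PEEP) + (PIP−Pplat)] = 0.410 × [0.5×8.0 + 15.0] = 0.410 × 19.0 = 7.79 L·cmH2O.
Power = 13 × 7.79 = 101.27 L·cmH2O/min.
× 0.098 J/(L·cmH2O) → 9.924 J/min.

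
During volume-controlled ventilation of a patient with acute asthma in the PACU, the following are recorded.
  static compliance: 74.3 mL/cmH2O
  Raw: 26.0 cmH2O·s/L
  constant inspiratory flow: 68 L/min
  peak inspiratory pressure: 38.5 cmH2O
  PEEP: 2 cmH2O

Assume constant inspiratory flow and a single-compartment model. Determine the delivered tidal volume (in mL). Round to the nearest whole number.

Flow: 68 L/min ÷ 60 = 1.1333 L/s.
Equation of motion (constant flow): PIP = Vt/C + R·V̇ + PEEP.
Vt/C = PIP − R·V̇ − PEEP = 38.5 − 29.466 − 2 = 7.034 cmH2O.
Vt = C × 7.034 = 74.3 × 7.034 = 522.63 mL.

523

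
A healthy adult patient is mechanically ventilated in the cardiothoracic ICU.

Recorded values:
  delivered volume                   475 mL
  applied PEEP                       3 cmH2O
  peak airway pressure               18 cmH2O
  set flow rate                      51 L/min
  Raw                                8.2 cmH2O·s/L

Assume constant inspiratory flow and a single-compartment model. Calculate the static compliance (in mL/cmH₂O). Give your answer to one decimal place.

59.2

Flow: 51 L/min ÷ 60 = 0.85 L/s.
Equation of motion (constant flow): PIP = Vt/C + R·V̇ + PEEP.
Vt/C = PIP − R·V̇ − PEEP = 18 − 8.2×0.85 − 3 = 18 − 6.97 − 3 = 8.03 cmH2O.
C = Vt / 8.03 = 475 / 8.03 = 59.153 mL/cmH2O.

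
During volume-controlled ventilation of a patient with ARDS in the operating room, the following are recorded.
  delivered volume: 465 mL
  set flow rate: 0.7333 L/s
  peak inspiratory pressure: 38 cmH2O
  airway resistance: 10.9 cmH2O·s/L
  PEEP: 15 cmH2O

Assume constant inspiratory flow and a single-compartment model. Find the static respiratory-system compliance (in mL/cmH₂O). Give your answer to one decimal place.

31.0

Equation of motion (constant flow): PIP = Vt/C + R·V̇ + PEEP.
Vt/C = PIP − R·V̇ − PEEP = 38 − 10.9×0.7333 − 15 = 38 − 7.993 − 15 = 15.007 cmH2O.
C = Vt / 15.007 = 465 / 15.007 = 30.986 mL/cmH2O.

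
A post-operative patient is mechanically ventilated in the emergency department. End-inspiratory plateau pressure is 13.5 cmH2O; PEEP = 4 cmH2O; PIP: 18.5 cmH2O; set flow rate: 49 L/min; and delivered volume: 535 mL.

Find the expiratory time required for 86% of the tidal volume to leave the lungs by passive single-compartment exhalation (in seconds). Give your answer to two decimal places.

0.68

Flow: 49 L/min ÷ 60 = 0.8167 L/s.
R = (PIP − Pplat)/V̇ = (18.5 − 13.5) / 0.8167 = 5.0/0.8167 = 6.122 cmH2O·s/L.
C = Vt/(Pplat − PEEP) = 535.0 / (13.5 − 4) = 535.0/9.5 = 56.316 mL/cmH2O.
τ = R × C = 6.122 × 0.05632 L/cmH2O = 0.3448 s.
t = −τ·ln(1 − 0.86) = −0.3448·ln(0.14) = 0.6779 s.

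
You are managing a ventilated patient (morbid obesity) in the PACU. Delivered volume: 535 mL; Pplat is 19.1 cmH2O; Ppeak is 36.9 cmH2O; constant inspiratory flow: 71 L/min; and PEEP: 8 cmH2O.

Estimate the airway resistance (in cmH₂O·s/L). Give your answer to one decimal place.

Flow: 71 L/min ÷ 60 = 1.1833 L/s.
Raw = (PIP − Pplat) / flow = (36.9 − 19.1) / 1.1833 = 17.8 / 1.1833 = 15.043 cmH2O·s/L.

15.0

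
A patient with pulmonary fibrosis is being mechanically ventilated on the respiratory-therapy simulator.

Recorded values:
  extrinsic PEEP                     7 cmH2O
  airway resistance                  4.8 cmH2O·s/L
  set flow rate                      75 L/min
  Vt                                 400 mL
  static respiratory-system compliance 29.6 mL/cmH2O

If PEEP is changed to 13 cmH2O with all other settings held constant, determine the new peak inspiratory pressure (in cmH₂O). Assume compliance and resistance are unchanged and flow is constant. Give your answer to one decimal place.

Flow: 75 L/min ÷ 60 = 1.25 L/s.
PIP = Vt/C + R·V̇ + PEEP (constant-flow equation of motion).
Only the baseline term changes: ΔPIP = ΔPEEP = 13 − 7 = 6.0 cmH2O.
Original PIP = 400/29.6 + 4.8×1.25 + 7 = 26.514 cmH2O; new PIP = 26.514 + (6.0) = 32.514 cmH2O.

32.5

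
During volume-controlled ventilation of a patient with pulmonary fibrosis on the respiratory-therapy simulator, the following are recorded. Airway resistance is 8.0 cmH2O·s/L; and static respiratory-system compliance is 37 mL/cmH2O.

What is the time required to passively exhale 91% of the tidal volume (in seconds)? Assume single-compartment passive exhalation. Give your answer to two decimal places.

τ = R × C = 8.0 × 37 mL/cmH2O = 8.0 × 0.037 L/cmH2O = 0.296 s.
Exhaled fraction f = 1 − e^(−t/τ) → t = −τ·ln(1 − f) = −0.296·ln(0.09) = 0.7128 s.

0.71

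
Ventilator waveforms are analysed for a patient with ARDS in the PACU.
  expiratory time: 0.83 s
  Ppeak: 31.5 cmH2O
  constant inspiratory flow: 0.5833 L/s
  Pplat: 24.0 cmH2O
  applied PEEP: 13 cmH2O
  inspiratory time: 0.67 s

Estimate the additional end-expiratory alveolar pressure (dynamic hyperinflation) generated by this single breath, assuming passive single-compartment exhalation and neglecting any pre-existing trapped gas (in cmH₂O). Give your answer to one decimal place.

Vt = flow × Ti = 0.5833 L/s × 0.67 s × 1000 mL/L = 390.81 mL.
R = (PIP − Pplat)/V̇ = (31.5 − 24.0) / 0.5833 = 7.5/0.5833 = 12.858 cmH2O·s/L.
C = Vt/(Pplat − PEEP) = 390.81 / (24.0 − 13) = 390.81/11.0 = 35.528 mL/cmH2O.
τ = R × C = 12.858 × 0.03553 L/cmH2O = 0.4568 s.
Fraction remaining = e^(−Te/τ) = e^(−0.83/0.4568) = 0.1625; trapped volume = 390.81 × 0.1625 = 63.507 mL.
Additional alveolar pressure from trapping ≈ V_trapped / C = 63.507 / 35.528 = 1.788 cmH2O.

1.8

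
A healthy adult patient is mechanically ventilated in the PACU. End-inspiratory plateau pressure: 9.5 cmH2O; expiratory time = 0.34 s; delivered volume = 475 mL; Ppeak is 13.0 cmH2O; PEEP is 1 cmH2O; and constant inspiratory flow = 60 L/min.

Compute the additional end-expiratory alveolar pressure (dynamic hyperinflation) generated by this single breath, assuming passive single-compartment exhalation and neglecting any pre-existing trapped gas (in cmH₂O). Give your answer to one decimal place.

Flow: 60 L/min ÷ 60 = 1 L/s.
R = (PIP − Pplat)/V̇ = (13.0 − 9.5) / 1 = 3.5/1 = 3.5 cmH2O·s/L.
C = Vt/(Pplat − PEEP) = 475.0 / (9.5 − 1) = 475.0/8.5 = 55.882 mL/cmH2O.
τ = R × C = 3.5 × 0.05588 L/cmH2O = 0.1956 s.
Fraction remaining = e^(−Te/τ) = e^(−0.34/0.1956) = 0.1758; trapped volume = 475.0 × 0.1758 = 83.505 mL.
Additional alveolar pressure from trapping ≈ V_trapped / C = 83.505 / 55.882 = 1.494 cmH2O.

1.5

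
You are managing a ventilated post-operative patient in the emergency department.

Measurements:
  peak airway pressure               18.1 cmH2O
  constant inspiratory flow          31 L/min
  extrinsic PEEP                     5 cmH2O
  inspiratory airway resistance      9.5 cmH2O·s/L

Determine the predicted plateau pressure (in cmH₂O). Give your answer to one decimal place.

Flow: 31 L/min ÷ 60 = 0.5167 L/s.
Pplat = PIP − Raw × flow = 18.1 − 9.5 × 0.5167 = 18.1 − 4.909 = 13.191 cmH2O.

13.2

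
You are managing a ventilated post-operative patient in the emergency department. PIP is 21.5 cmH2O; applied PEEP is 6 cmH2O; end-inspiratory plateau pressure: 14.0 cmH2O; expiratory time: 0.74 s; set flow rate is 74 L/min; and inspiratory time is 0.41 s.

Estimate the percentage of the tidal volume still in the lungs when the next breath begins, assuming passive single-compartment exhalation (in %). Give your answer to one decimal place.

Flow: 74 L/min ÷ 60 = 1.2333 L/s.
Vt = flow × Ti = 1.2333 L/s × 0.41 s × 1000 mL/L = 505.65 mL.
R = (PIP − Pplat)/V̇ = (21.5 − 14.0) / 1.2333 = 7.5/1.2333 = 6.081 cmH2O·s/L.
C = Vt/(Pplat − PEEP) = 505.65 / (14.0 − 6) = 505.65/8.0 = 63.206 mL/cmH2O.
τ = R × C = 6.081 × 0.06321 L/cmH2O = 0.3844 s.
Fraction remaining at end-expiration = e^(−Te/τ) = e^(−0.74/0.3844) = 0.1459 → 14.59%.

14.6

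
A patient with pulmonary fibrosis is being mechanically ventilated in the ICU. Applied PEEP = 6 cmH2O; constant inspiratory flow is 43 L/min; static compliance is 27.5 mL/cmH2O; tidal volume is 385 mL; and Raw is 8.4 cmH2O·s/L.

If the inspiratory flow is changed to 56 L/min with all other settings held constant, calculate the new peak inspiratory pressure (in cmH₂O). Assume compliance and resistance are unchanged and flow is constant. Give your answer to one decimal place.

Flow: 43 L/min ÷ 60 = 0.7167 L/s.
New flow: 56 L/min ÷ 60 = 0.9333 L/s.
PIP = Vt/C + R·V̇ + PEEP (constant-flow equation of motion).
Only the resistive term changes: ΔPIP = R × ΔV̇ = 8.4 × (0.9333 − 0.7167) = 8.4 × 0.2166 = 1.819 cmH2O.
Original PIP = 385/27.5 + 8.4×0.7167 + 6 = 26.02 cmH2O; new PIP = 26.02 + (1.819) = 27.839 cmH2O.

27.8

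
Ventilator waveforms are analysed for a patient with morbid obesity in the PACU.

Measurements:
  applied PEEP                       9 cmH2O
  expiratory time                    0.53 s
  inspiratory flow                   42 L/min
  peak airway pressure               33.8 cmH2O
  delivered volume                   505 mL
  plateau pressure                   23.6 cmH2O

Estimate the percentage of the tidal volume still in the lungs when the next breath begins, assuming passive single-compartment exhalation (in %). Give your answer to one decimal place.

34.9

Flow: 42 L/min ÷ 60 = 0.7 L/s.
R = (PIP − Pplat)/V̇ = (33.8 − 23.6) / 0.7 = 10.2/0.7 = 14.571 cmH2O·s/L.
C = Vt/(Pplat − PEEP) = 505.0 / (23.6 − 9) = 505.0/14.6 = 34.589 mL/cmH2O.
τ = R × C = 14.571 × 0.03459 L/cmH2O = 0.504 s.
Fraction remaining at end-expiration = e^(−Te/τ) = e^(−0.53/0.504) = 0.3494 → 34.94%.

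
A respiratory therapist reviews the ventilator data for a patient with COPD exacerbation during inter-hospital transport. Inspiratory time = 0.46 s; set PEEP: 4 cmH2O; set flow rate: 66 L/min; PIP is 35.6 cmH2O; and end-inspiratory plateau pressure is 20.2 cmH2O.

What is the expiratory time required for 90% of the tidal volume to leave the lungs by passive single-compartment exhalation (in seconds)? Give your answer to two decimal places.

Flow: 66 L/min ÷ 60 = 1.1 L/s.
Vt = flow × Ti = 1.1 L/s × 0.46 s × 1000 mL/L = 506.0 mL.
R = (PIP − Pplat)/V̇ = (35.6 − 20.2) / 1.1 = 15.4/1.1 = 14.0 cmH2O·s/L.
C = Vt/(Pplat − PEEP) = 506.0 / (20.2 − 4) = 506.0/16.2 = 31.235 mL/cmH2O.
τ = R × C = 14.0 × 0.03124 L/cmH2O = 0.4374 s.
t = −τ·ln(1 − 0.90) = −0.4374·ln(0.1) = 1.007 s.

1.01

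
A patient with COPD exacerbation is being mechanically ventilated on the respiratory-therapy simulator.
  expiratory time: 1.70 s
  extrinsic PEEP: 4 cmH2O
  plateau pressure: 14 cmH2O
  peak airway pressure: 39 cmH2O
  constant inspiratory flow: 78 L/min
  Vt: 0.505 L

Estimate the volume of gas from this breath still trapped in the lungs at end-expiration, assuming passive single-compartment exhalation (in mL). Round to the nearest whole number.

88

Flow: 78 L/min ÷ 60 = 1.3 L/s.
R = (PIP − Pplat)/V̇ = (39 − 14) / 1.3 = 25.0/1.3 = 19.231 cmH2O·s/L.
C = Vt/(Pplat − PEEP) = 505.0 / (14 − 4) = 505.0/10.0 = 50.5 mL/cmH2O.
τ = R × C = 19.231 × 0.0505 L/cmH2O = 0.9712 s.
Fraction remaining = e^(−Te/τ) = e^(−1.70/0.9712) = 0.1737.
Trapped volume = 505.0 × 0.1737 = 87.719 mL.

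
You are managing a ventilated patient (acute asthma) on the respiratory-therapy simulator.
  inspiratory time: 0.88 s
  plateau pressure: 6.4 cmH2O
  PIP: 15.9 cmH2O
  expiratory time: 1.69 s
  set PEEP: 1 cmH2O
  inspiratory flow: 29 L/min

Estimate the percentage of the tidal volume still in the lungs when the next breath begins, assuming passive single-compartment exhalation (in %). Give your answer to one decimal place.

33.6

Flow: 29 L/min ÷ 60 = 0.4833 L/s.
Vt = flow × Ti = 0.4833 L/s × 0.88 s × 1000 mL/L = 425.3 mL.
R = (PIP − Pplat)/V̇ = (15.9 − 6.4) / 0.4833 = 9.5/0.4833 = 19.657 cmH2O·s/L.
C = Vt/(Pplat − PEEP) = 425.3 / (6.4 − 1) = 425.3/5.4 = 78.759 mL/cmH2O.
τ = R × C = 19.657 × 0.07876 L/cmH2O = 1.548 s.
Fraction remaining at end-expiration = e^(−Te/τ) = e^(−1.69/1.548) = 0.3356 → 33.56%.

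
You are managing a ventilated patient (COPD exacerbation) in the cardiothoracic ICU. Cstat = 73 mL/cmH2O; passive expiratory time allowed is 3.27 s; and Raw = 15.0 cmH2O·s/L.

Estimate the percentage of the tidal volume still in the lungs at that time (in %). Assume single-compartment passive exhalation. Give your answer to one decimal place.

5.0

τ = R × C = 15.0 × 73 mL/cmH2O = 15.0 × 0.073 L/cmH2O = 1.095 s.
Passive exhalation: V(t)/V₀ = e^(−t/τ) = e^(−3.27/1.095) = 0.05047.
Fraction remaining = 0.05047 → 5.047%.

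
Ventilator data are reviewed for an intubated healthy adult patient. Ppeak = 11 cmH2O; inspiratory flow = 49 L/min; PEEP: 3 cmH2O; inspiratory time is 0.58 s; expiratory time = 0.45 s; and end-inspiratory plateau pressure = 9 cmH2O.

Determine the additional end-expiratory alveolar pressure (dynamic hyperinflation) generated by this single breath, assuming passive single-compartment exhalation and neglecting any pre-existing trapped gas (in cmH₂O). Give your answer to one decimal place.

Flow: 49 L/min ÷ 60 = 0.8167 L/s.
Vt = flow × Ti = 0.8167 L/s × 0.58 s × 1000 mL/L = 473.69 mL.
R = (PIP − Pplat)/V̇ = (11 − 9) / 0.8167 = 2.0/0.8167 = 2.449 cmH2O·s/L.
C = Vt/(Pplat − PEEP) = 473.69 / (9 − 3) = 473.69/6.0 = 78.948 mL/cmH2O.
τ = R × C = 2.449 × 0.07895 L/cmH2O = 0.1933 s.
Fraction remaining = e^(−Te/τ) = e^(−0.45/0.1933) = 0.09749; trapped volume = 473.69 × 0.09749 = 46.18 mL.
Additional alveolar pressure from trapping ≈ V_trapped / C = 46.18 / 78.948 = 0.5849 cmH2O.

0.6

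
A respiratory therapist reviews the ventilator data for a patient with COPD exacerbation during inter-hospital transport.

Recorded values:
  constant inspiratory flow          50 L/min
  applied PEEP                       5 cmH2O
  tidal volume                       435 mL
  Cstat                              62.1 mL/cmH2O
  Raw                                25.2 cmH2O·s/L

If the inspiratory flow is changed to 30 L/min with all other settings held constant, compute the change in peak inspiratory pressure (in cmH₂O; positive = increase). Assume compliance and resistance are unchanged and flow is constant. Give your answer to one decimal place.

-8.4

Flow: 50 L/min ÷ 60 = 0.8333 L/s.
New flow: 30 L/min ÷ 60 = 0.5 L/s.
PIP = Vt/C + R·V̇ + PEEP (constant-flow equation of motion).
Only the resistive term changes: ΔPIP = R × ΔV̇ = 25.2 × (0.5 − 0.8333) = 25.2 × -0.3333 = -8.399 cmH2O.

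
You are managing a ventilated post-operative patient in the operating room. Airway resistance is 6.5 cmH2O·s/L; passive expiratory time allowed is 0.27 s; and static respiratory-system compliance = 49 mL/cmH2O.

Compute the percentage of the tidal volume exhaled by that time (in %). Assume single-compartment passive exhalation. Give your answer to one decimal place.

τ = R × C = 6.5 × 49 mL/cmH2O = 6.5 × 0.049 L/cmH2O = 0.3185 s.
Passive exhalation: V(t)/V₀ = e^(−t/τ) = e^(−0.27/0.3185) = 0.4284.
Fraction exhaled = 1 − 0.4284 = 0.5716 → 57.16%.

57.2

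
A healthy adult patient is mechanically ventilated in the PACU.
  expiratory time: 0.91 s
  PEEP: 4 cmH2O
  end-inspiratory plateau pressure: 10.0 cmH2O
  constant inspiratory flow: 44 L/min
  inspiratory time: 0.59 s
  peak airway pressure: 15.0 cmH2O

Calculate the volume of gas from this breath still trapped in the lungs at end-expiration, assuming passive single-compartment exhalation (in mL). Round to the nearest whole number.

68

Flow: 44 L/min ÷ 60 = 0.7333 L/s.
Vt = flow × Ti = 0.7333 L/s × 0.59 s × 1000 mL/L = 432.65 mL.
R = (PIP − Pplat)/V̇ = (15.0 − 10.0) / 0.7333 = 5.0/0.7333 = 6.818 cmH2O·s/L.
C = Vt/(Pplat − PEEP) = 432.65 / (10.0 − 4) = 432.65/6.0 = 72.108 mL/cmH2O.
τ = R × C = 6.818 × 0.07211 L/cmH2O = 0.4916 s.
Fraction remaining = e^(−Te/τ) = e^(−0.91/0.4916) = 0.1571.
Trapped volume = 432.65 × 0.1571 = 67.969 mL.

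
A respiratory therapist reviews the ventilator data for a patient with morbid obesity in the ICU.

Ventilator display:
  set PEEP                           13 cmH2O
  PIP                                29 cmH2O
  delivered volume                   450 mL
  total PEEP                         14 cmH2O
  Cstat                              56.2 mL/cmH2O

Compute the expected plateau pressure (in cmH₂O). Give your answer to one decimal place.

22.0

End-expiratory occlusion gives total PEEP = 14 cmH2O (intrinsic PEEP = 14 − 13 = 1). Use total PEEP for the elastic gradient.
Pplat = PEEPtotal + Vt / Cstat = 14 + 450 / 56.2 = 14 + 8.007 = 22.007 cmH2O.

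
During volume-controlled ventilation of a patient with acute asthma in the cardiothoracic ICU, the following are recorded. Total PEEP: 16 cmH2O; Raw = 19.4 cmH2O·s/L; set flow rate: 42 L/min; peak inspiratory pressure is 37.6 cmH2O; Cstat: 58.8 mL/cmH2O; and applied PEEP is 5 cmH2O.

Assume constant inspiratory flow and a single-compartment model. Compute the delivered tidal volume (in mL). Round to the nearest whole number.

Flow: 42 L/min ÷ 60 = 0.7 L/s.
Total PEEP = 16 cmH2O (set 5 + intrinsic 11); this is the baseline alveolar pressure.
Equation of motion (constant flow): PIP = Vt/C + R·V̇ + PEEP.
Vt/C = PIP − R·V̇ − PEEP = 37.6 − 13.58 − 16 = 8.02 cmH2O.
Vt = C × 8.02 = 58.8 × 8.02 = 471.58 mL.

472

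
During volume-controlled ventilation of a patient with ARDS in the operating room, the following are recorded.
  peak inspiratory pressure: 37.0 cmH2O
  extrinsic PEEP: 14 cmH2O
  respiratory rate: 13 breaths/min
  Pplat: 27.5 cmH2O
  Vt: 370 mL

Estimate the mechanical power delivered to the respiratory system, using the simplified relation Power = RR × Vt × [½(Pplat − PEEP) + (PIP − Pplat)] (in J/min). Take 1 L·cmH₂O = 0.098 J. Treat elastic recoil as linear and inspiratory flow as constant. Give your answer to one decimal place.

Per-breath work = Vt × [½(Pplat−PEEP) + (PIP−Pplat)] = 0.370 × [0.5×13.5 + 9.5] = 0.370 × 16.25 = 6.013 L·cmH2O.
Power = 13 × 6.013 = 78.169 L·cmH2O/min.
× 0.098 J/(L·cmH2O) → 7.661 J/min.

7.7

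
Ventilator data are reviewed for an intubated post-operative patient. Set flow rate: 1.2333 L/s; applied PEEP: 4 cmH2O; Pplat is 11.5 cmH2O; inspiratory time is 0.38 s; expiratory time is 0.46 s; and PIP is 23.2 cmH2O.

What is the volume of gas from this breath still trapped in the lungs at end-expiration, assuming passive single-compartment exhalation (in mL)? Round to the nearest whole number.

Vt = flow × Ti = 1.2333 L/s × 0.38 s × 1000 mL/L = 468.65 mL.
R = (PIP − Pplat)/V̇ = (23.2 − 11.5) / 1.2333 = 11.7/1.2333 = 9.487 cmH2O·s/L.
C = Vt/(Pplat − PEEP) = 468.65 / (11.5 − 4) = 468.65/7.5 = 62.487 mL/cmH2O.
τ = R × C = 9.487 × 0.06249 L/cmH2O = 0.5928 s.
Fraction remaining = e^(−Te/τ) = e^(−0.46/0.5928) = 0.4603.
Trapped volume = 468.65 × 0.4603 = 215.72 mL.

216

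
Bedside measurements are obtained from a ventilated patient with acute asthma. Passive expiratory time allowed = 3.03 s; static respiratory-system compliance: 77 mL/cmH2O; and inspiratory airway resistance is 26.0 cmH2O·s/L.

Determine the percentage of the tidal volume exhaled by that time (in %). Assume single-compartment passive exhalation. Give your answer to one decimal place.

78.0

τ = R × C = 26.0 × 77 mL/cmH2O = 26.0 × 0.077 L/cmH2O = 2.002 s.
Passive exhalation: V(t)/V₀ = e^(−t/τ) = e^(−3.03/2.002) = 0.2201.
Fraction exhaled = 1 − 0.2201 = 0.7799 → 77.99%.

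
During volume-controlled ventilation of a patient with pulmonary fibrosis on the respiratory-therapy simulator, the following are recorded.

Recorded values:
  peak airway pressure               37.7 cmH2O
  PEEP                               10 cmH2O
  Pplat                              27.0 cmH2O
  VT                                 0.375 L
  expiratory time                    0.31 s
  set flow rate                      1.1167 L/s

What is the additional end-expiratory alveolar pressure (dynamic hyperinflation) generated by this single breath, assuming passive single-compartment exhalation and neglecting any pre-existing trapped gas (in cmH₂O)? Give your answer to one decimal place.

3.9

R = (PIP − Pplat)/V̇ = (37.7 − 27.0) / 1.1167 = 10.7/1.1167 = 9.582 cmH2O·s/L.
C = Vt/(Pplat − PEEP) = 375.0 / (27.0 − 10) = 375.0/17.0 = 22.059 mL/cmH2O.
τ = R × C = 9.582 × 0.02206 L/cmH2O = 0.2114 s.
Fraction remaining = e^(−Te/τ) = e^(−0.31/0.2114) = 0.2308; trapped volume = 375.0 × 0.2308 = 86.55 mL.
Additional alveolar pressure from trapping ≈ V_trapped / C = 86.55 / 22.059 = 3.924 cmH2O.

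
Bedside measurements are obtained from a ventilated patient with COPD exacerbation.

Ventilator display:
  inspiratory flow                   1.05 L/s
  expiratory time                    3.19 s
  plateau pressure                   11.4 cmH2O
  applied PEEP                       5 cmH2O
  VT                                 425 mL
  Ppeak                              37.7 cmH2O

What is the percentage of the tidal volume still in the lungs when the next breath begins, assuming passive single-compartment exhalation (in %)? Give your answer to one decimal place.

14.7

R = (PIP − Pplat)/V̇ = (37.7 − 11.4) / 1.05 = 26.3/1.05 = 25.048 cmH2O·s/L.
C = Vt/(Pplat − PEEP) = 425.0 / (11.4 − 5) = 425.0/6.4 = 66.406 mL/cmH2O.
τ = R × C = 25.048 × 0.06641 L/cmH2O = 1.663 s.
Fraction remaining at end-expiration = e^(−Te/τ) = e^(−3.19/1.663) = 0.1469 → 14.69%.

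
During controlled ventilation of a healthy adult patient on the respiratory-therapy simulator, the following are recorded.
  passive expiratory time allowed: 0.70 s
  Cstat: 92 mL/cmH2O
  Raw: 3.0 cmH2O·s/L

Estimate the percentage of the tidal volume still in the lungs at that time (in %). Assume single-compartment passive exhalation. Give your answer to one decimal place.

7.9

τ = R × C = 3.0 × 92 mL/cmH2O = 3.0 × 0.092 L/cmH2O = 0.276 s.
Passive exhalation: V(t)/V₀ = e^(−t/τ) = e^(−0.70/0.276) = 0.07916.
Fraction remaining = 0.07916 → 7.916%.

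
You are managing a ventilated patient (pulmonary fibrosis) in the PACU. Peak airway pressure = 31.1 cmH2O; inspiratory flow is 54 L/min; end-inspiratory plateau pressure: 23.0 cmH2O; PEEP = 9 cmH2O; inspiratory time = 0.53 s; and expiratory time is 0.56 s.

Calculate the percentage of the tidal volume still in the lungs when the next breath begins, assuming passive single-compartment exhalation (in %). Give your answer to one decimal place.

16.1

Flow: 54 L/min ÷ 60 = 0.9 L/s.
Vt = flow × Ti = 0.9 L/s × 0.53 s × 1000 mL/L = 477.0 mL.
R = (PIP − Pplat)/V̇ = (31.1 − 23.0) / 0.9 = 8.1/0.9 = 9.0 cmH2O·s/L.
C = Vt/(Pplat − PEEP) = 477.0 / (23.0 − 9) = 477.0/14.0 = 34.071 mL/cmH2O.
τ = R × C = 9.0 × 0.03407 L/cmH2O = 0.3066 s.
Fraction remaining at end-expiration = e^(−Te/τ) = e^(−0.56/0.3066) = 0.161 → 16.1%.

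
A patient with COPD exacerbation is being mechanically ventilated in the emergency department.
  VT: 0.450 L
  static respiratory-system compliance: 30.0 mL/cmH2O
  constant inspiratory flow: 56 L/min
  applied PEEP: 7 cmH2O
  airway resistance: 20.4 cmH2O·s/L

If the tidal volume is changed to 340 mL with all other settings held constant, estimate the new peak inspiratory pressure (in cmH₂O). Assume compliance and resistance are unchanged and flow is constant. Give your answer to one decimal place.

Flow: 56 L/min ÷ 60 = 0.9333 L/s.
PIP = Vt/C + R·V̇ + PEEP (constant-flow equation of motion).
Only the elastic term changes: ΔPIP = ΔVt / C = (340 − 450) / 30.0 = -3.667 cmH2O.
Original PIP = 450/30.0 + 20.4×0.9333 + 7 = 41.039 cmH2O; new PIP = 41.039 + (-3.667) = 37.372 cmH2O.

37.4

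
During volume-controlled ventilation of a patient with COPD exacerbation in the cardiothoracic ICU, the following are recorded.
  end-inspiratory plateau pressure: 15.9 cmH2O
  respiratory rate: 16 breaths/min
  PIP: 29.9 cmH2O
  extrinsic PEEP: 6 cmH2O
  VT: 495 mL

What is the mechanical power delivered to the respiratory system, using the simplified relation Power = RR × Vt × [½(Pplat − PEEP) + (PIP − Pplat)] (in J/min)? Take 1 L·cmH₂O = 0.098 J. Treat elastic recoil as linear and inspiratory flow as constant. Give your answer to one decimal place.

Per-breath work = Vt × [½(Pplat−PEEP) + (PIP−Pplat)] = 0.495 × [0.5×9.9 + 14.0] = 0.495 × 18.95 = 9.38 L·cmH2O.
Power = 16 × 9.38 = 150.08 L·cmH2O/min.
× 0.098 J/(L·cmH2O) → 14.708 J/min.

14.7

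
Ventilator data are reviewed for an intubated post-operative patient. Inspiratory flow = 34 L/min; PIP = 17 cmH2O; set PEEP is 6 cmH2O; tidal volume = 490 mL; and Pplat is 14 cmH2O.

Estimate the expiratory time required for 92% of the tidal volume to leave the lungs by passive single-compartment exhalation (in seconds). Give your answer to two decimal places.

Flow: 34 L/min ÷ 60 = 0.5667 L/s.
R = (PIP − Pplat)/V̇ = (17 − 14) / 0.5667 = 3.0/0.5667 = 5.294 cmH2O·s/L.
C = Vt/(Pplat − PEEP) = 490.0 / (14 − 6) = 490.0/8.0 = 61.25 mL/cmH2O.
τ = R × C = 5.294 × 0.06125 L/cmH2O = 0.3243 s.
t = −τ·ln(1 − 0.92) = −0.3243·ln(0.08) = 0.8191 s.

0.82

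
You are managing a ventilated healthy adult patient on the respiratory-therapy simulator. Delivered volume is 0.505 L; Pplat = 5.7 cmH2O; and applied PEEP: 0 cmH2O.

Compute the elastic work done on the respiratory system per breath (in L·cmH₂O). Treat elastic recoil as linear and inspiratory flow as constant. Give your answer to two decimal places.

Elastic work ≈ ½ × (Pplat − PEEP) × Vt = 0.5 × (5.7 − 0) × 0.505 L = 0.5 × 5.7 × 0.505 = 1.439 L·cmH2O.

1.44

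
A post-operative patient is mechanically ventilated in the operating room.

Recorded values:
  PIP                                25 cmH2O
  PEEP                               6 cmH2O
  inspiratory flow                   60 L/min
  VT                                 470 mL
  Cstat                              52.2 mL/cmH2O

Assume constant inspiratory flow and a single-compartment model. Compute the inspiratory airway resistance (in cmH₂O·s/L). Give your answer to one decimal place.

10.0

Flow: 60 L/min ÷ 60 = 1 L/s.
Equation of motion (constant flow): PIP = Vt/C + R·V̇ + PEEP.
R·V̇ = PIP − Vt/C − PEEP = 25 − 470/52.2 − 6 = 25 − 9.004 − 6 = 9.996 cmH2O.
R = 9.996 / 1 = 9.996 cmH2O·s/L.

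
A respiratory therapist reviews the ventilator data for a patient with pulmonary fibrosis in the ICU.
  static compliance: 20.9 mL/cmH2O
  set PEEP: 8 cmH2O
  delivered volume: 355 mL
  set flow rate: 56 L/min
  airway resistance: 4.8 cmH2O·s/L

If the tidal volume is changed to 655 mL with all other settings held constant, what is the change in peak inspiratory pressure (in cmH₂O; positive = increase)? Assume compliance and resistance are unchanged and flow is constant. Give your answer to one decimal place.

PIP = Vt/C + R·V̇ + PEEP (constant-flow equation of motion).
Only the elastic term changes: ΔPIP = ΔVt / C = (655 − 355) / 20.9 = 14.354 cmH2O.

14.4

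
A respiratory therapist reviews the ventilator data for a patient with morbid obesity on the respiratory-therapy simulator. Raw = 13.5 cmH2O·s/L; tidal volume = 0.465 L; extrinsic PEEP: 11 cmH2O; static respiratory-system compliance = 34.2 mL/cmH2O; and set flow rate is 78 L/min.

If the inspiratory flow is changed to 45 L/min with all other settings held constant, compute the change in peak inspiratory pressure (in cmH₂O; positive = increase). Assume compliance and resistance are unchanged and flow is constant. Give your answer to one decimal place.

Flow: 78 L/min ÷ 60 = 1.3 L/s.
New flow: 45 L/min ÷ 60 = 0.75 L/s.
PIP = Vt/C + R·V̇ + PEEP (constant-flow equation of motion).
Only the resistive term changes: ΔPIP = R × ΔV̇ = 13.5 × (0.75 − 1.3) = 13.5 × -0.55 = -7.425 cmH2O.

-7.4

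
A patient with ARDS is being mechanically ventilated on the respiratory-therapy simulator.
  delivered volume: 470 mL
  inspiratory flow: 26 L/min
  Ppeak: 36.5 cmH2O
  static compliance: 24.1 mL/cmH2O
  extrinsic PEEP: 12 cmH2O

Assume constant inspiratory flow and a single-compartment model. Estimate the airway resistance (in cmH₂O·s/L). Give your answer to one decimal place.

Flow: 26 L/min ÷ 60 = 0.4333 L/s.
Equation of motion (constant flow): PIP = Vt/C + R·V̇ + PEEP.
R·V̇ = PIP − Vt/C − PEEP = 36.5 − 470/24.1 − 12 = 36.5 − 19.502 − 12 = 4.998 cmH2O.
R = 4.998 / 0.4333 = 11.535 cmH2O·s/L.

11.5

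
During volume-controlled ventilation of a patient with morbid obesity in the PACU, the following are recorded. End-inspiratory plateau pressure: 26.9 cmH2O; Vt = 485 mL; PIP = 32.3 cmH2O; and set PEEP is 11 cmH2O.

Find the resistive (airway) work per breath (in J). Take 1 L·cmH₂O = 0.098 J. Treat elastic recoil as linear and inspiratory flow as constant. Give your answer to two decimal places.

0.26

With constant inspiratory flow the resistive pressure is constant at PIP − Pplat = 32.3 − 26.9 = 5.4 cmH2O, so resistive work = 5.4 × 0.485 = 2.619 L·cmH2O.
× 0.098 J/(L·cmH2O) → 0.2567 J.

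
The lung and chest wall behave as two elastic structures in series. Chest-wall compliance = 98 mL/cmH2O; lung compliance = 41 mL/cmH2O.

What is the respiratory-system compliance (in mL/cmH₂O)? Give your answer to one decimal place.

28.9

Lung and chest wall are elastances in series: 1/Crs = 1/CL + 1/Ccw.
1/Crs = 1/41 + 1/98 = 0.03459.
Crs = 28.91 mL/cmH2O.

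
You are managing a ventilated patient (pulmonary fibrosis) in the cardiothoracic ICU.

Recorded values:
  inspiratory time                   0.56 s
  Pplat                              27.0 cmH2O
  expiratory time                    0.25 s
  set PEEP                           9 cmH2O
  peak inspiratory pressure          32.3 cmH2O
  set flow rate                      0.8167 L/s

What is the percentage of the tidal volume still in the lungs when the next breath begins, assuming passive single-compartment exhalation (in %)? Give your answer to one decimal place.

22.0

Vt = flow × Ti = 0.8167 L/s × 0.56 s × 1000 mL/L = 457.35 mL.
R = (PIP − Pplat)/V̇ = (32.3 − 27.0) / 0.8167 = 5.3/0.8167 = 6.49 cmH2O·s/L.
C = Vt/(Pplat − PEEP) = 457.35 / (27.0 − 9) = 457.35/18.0 = 25.408 mL/cmH2O.
τ = R × C = 6.49 × 0.02541 L/cmH2O = 0.1649 s.
Fraction remaining at end-expiration = e^(−Te/τ) = e^(−0.25/0.1649) = 0.2196 → 21.96%.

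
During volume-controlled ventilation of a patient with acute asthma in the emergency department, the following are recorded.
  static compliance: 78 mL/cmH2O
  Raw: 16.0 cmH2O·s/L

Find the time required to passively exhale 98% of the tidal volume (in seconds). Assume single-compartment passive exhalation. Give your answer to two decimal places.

4.88

τ = R × C = 16.0 × 78 mL/cmH2O = 16.0 × 0.078 L/cmH2O = 1.248 s.
Exhaled fraction f = 1 − e^(−t/τ) → t = −τ·ln(1 − f) = −1.248·ln(0.02) = 4.882 s.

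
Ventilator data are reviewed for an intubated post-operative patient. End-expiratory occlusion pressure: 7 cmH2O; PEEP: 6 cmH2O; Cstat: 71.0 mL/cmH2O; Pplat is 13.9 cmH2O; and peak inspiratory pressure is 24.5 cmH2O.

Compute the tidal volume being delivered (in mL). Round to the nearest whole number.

490

End-expiratory occlusion gives total PEEP = 7 cmH2O (intrinsic PEEP = 7 − 6 = 1). Use total PEEP for the elastic gradient.
Vt = Cstat × (Pplat − PEEPtotal) = 71.0 × (13.9 − 7) = 71.0 × 6.9 = 489.9 mL.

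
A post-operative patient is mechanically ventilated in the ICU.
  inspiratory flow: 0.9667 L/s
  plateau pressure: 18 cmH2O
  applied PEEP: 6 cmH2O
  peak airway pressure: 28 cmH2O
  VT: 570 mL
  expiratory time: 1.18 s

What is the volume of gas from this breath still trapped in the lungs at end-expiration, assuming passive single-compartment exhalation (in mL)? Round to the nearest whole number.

52

R = (PIP − Pplat)/V̇ = (28 − 18) / 0.9667 = 10.0/0.9667 = 10.344 cmH2O·s/L.
C = Vt/(Pplat − PEEP) = 570.0 / (18 − 6) = 570.0/12.0 = 47.5 mL/cmH2O.
τ = R × C = 10.344 × 0.0475 L/cmH2O = 0.4913 s.
Fraction remaining = e^(−Te/τ) = e^(−1.18/0.4913) = 0.09056.
Trapped volume = 570.0 × 0.09056 = 51.619 mL.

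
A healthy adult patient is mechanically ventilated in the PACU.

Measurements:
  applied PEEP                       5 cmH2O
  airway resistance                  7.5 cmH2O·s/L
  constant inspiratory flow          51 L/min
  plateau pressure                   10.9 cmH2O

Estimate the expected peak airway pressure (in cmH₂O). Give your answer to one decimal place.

17.3

Flow: 51 L/min ÷ 60 = 0.85 L/s.
PIP = Pplat + Raw × flow = 10.9 + 7.5 × 0.85 = 10.9 + 6.375 = 17.275 cmH2O.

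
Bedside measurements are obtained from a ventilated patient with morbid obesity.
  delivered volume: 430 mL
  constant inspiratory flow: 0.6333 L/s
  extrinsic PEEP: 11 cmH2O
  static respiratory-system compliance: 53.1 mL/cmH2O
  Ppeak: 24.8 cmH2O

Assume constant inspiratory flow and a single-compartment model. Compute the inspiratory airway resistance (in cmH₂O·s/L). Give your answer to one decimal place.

9.0

Equation of motion (constant flow): PIP = Vt/C + R·V̇ + PEEP.
R·V̇ = PIP − Vt/C − PEEP = 24.8 − 430/53.1 − 11 = 24.8 − 8.098 − 11 = 5.702 cmH2O.
R = 5.702 / 0.6333 = 9.004 cmH2O·s/L.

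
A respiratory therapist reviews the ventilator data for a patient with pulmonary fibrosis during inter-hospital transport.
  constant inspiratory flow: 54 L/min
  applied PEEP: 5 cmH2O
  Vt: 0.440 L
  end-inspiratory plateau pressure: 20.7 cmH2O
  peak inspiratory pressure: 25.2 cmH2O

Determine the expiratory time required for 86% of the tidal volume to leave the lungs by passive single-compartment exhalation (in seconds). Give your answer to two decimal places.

Flow: 54 L/min ÷ 60 = 0.9 L/s.
R = (PIP − Pplat)/V̇ = (25.2 − 20.7) / 0.9 = 4.5/0.9 = 5.0 cmH2O·s/L.
C = Vt/(Pplat − PEEP) = 440.0 / (20.7 − 5) = 440.0/15.7 = 28.025 mL/cmH2O.
τ = R × C = 5.0 × 0.02803 L/cmH2O = 0.1402 s.
t = −τ·ln(1 − 0.86) = −0.1402·ln(0.14) = 0.2756 s.

0.28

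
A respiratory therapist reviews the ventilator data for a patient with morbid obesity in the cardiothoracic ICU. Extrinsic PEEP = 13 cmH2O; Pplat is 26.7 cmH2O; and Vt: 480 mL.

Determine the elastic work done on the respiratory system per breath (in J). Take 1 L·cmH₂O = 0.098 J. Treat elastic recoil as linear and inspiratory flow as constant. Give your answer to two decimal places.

Elastic work ≈ ½ × (Pplat − PEEP) × Vt = 0.5 × (26.7 − 13) × 0.480 L = 0.5 × 13.7 × 0.480 = 3.288 L·cmH2O.
× 0.098 J/(L·cmH2O) → 0.3222 J.

0.32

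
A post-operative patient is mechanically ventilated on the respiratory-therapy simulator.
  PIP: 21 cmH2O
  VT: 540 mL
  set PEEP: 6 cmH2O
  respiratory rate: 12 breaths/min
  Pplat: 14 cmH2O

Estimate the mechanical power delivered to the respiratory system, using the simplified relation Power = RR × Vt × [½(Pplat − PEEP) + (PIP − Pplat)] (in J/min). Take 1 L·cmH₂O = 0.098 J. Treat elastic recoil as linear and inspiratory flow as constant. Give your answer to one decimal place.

7.0

Per-breath work = Vt × [½(Pplat−PEEP) + (PIP−Pplat)] = 0.540 × [0.5×8.0 + 7.0] = 0.540 × 11.0 = 5.94 L·cmH2O.
Power = 12 × 5.94 = 71.28 L·cmH2O/min.
× 0.098 J/(L·cmH2O) → 6.985 J/min.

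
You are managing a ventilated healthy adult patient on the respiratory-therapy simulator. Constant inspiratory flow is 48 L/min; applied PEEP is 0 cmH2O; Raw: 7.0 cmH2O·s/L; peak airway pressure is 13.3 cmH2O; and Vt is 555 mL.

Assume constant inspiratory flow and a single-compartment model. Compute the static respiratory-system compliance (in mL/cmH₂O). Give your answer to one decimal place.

Flow: 48 L/min ÷ 60 = 0.8 L/s.
Equation of motion (constant flow): PIP = Vt/C + R·V̇ + PEEP.
Vt/C = PIP − R·V̇ − PEEP = 13.3 − 7.0×0.8 − 0 = 13.3 − 5.6 − 0 = 7.7 cmH2O.
C = Vt / 7.7 = 555 / 7.7 = 72.078 mL/cmH2O.

72.1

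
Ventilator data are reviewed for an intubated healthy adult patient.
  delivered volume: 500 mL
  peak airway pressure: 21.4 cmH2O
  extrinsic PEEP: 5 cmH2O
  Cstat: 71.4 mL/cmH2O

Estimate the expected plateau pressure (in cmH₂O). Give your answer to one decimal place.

12.0

Pplat = PEEP + Vt / Cstat = 5 + 500 / 71.4 = 5 + 7.003 = 12.003 cmH2O.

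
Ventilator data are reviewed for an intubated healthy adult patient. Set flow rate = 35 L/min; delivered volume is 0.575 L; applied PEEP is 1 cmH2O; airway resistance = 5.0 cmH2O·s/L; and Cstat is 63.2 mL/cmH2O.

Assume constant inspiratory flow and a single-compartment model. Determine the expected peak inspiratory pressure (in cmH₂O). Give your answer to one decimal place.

13.0

Flow: 35 L/min ÷ 60 = 0.5833 L/s.
Equation of motion (constant flow): PIP = Vt/C + R·V̇ + PEEP.
PIP = 575/63.2 + 5.0×0.5833 + 1 = 9.098 + 2.917 + 1 = 13.015 cmH2O.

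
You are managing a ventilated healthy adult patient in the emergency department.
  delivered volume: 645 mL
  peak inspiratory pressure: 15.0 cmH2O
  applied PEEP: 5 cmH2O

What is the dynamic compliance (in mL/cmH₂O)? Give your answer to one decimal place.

64.5

Dynamic compliance = Vt / (PIP − PEEP) = 645 / (15.0 − 5) = 645 / 10.0 = 64.5 mL/cmH2O.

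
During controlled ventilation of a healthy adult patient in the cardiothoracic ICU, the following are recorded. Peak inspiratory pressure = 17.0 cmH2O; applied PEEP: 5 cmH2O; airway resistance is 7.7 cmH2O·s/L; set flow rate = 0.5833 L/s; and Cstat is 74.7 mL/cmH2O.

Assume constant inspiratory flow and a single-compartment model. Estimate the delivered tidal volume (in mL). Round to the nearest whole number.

561

Equation of motion (constant flow): PIP = Vt/C + R·V̇ + PEEP.
Vt/C = PIP − R·V̇ − PEEP = 17.0 − 4.491 − 5 = 7.509 cmH2O.
Vt = C × 7.509 = 74.7 × 7.509 = 560.92 mL.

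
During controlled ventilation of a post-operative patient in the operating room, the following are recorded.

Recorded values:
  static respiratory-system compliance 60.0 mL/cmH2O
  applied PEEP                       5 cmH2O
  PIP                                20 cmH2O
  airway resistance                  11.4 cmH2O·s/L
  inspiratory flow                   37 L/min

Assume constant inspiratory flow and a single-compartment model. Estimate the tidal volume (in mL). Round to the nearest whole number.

478

Flow: 37 L/min ÷ 60 = 0.6167 L/s.
Equation of motion (constant flow): PIP = Vt/C + R·V̇ + PEEP.
Vt/C = PIP − R·V̇ − PEEP = 20 − 7.03 − 5 = 7.97 cmH2O.
Vt = C × 7.97 = 60.0 × 7.97 = 478.2 mL.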